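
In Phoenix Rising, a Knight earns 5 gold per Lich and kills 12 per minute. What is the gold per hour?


Gold per minute = 5 * 12 = 60
Gold per hour = 60 * 60 = 3600

3600 gold/hour


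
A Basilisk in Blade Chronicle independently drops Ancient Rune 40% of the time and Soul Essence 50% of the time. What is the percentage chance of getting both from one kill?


For independent events, P(both) = P(A) * P(B)
= 40% * 50%
= 2000 / 100 %
= 20.0%

20.0%


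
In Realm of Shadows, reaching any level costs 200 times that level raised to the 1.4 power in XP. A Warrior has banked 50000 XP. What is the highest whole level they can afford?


XP = 200 * level^1.4, so level = (XP / 200)^(1/1.4)
= (50000 / 200)^(1/1.4)
= 250.0^0.7143
= 51.6196
Floor: level = 51

level 51


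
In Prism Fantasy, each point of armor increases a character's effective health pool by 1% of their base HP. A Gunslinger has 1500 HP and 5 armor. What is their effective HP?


EHP = 1500 * (1 + 5/100)
= 1500 * (1 + 0.05)
= 1500 * 1.05
= 1575.0

1575.0 EHP


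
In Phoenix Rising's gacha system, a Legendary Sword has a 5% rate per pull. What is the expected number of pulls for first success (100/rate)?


Expected pulls for a geometric distribution = 1/p = 100 / rate%
= 100 / 5
= 20.0

20.0 pulls


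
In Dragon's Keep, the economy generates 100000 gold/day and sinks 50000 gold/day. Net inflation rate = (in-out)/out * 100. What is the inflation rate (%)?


Net gold = 100000 - 50000 = 50000
Inflation rate = net / sunk * 100 = 50000 / 50000 * 100
= 1.0 * 100
= 100.00%

100.00%


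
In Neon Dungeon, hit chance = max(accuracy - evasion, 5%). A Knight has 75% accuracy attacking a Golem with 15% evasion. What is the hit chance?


accuracy - evasion = 75 - 15 = 60
Apply floor: max(60, 5) = 60
Hit chance = 60%

60%


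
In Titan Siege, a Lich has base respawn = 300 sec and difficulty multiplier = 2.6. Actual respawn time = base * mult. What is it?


Respawn time = base * multiplier
= 300 * 2.6
= 780.0 seconds

780.0 seconds


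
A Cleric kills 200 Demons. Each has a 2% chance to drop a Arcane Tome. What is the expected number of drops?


Expected drops = kills * (drop_rate / 100)
= 200 * (2 / 100)
= 200 * 0.02
= 4.0

4.0 drops


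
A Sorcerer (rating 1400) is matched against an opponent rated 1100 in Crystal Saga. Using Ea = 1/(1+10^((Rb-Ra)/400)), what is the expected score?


Elo expected score: Ea = 1/(1 + 10^((Rb-Ra)/400))
Rb - Ra = 1100 - 1400 = -300
(Rb-Ra)/400 = -300/400 = -0.75
10^-0.75 = 0.177828
Ea = 1/(1 + 0.177828) = 1/1.177828 = 0.8490

0.8490


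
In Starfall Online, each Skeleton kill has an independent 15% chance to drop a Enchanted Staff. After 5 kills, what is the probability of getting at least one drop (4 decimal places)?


P(at least one) = 1 - P(none) = 1 - (1-p)^n
p = 15/100 = 0.15
1 - p = 0.85
(1 - p)^5 = 0.85^5 = 0.443705
P(at least one) = 1 - 0.443705 = 0.5563

0.5563


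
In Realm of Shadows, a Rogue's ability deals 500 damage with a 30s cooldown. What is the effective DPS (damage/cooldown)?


DPS = damage / cooldown
= 500 / 30
= 16.67

16.67 DPS


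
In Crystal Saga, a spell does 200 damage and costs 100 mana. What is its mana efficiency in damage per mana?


Efficiency = damage / mana
= 200 / 100
= 2.00

2.00 dmg/mana


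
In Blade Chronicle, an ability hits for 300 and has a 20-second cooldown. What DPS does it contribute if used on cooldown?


DPS = damage / cooldown
= 300 / 20
= 15.00

15.00 DPS


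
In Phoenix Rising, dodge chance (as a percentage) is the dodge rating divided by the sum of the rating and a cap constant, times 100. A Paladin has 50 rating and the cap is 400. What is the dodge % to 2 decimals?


dodge% = 50 / (50 + 400) * 100
= 50 / 450 * 100
= 0.111111 * 100
= 11.11%

11.11%


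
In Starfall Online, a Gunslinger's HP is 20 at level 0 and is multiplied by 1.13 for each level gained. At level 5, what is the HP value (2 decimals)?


value = base * growth^level
= 20 * 1.13^5
= 20 * 1.842435
= 36.85

36.85 HP


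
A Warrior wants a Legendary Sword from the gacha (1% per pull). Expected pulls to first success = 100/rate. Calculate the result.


Expected pulls for a geometric distribution = 1/p = 100 / rate%
= 100 / 1
= 100.0

100.0 pulls


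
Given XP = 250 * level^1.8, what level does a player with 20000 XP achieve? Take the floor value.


XP = 250 * level^1.8, so level = (XP / 250)^(1/1.8)
= (20000 / 250)^(1/1.8)
= 80.0^0.5556
= 11.4096
Floor: level = 11

level 11


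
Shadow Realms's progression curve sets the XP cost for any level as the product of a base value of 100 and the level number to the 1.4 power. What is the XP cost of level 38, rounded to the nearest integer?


XP = 100 * level^1.4
Substitute level = 38:
XP = 100 * 38^1.4
= 100 * 162.816
= 16282

16282 XP


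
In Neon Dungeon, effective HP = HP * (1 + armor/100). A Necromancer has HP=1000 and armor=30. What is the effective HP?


EHP = 1000 * (1 + 30/100)
= 1000 * (1 + 0.3)
= 1000 * 1.3
= 1300.0

1300.0 EHP


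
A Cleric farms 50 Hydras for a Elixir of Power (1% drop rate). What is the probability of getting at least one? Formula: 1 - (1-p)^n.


P(at least one) = 1 - P(none) = 1 - (1-p)^n
p = 1/100 = 0.01
1 - p = 0.99
(1 - p)^50 = 0.99^50 = 0.605006
P(at least one) = 1 - 0.605006 = 0.3950

0.3950


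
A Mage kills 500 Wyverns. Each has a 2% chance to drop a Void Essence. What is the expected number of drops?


Expected drops = kills * (drop_rate / 100)
= 500 * (2 / 100)
= 500 * 0.02
= 10.0

10.0 drops


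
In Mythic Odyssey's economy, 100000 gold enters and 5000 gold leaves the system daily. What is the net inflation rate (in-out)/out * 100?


Net gold = 100000 - 5000 = 95000
Inflation rate = net / sunk * 100 = 95000 / 5000 * 100
= 19.0 * 100
= 1900.00%

1900.00%


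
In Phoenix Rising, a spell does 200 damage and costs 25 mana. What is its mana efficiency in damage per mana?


Efficiency = damage / mana
= 200 / 25
= 8.00

8.00 dmg/mana


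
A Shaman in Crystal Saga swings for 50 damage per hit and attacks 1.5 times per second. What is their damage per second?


DPS = damage * attack_speed
= 50 * 1.5
= 75.0

75.0 DPS


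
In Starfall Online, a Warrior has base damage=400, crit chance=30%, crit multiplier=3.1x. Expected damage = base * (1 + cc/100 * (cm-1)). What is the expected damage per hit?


E[dmg] = base * (1 + crit_chance * (crit_mult - 1))
cc as decimal = 30/100 = 0.3
cm - 1 = 3.1 - 1 = 2.1
Bonus factor = 0.3 * 2.1 = 0.63
Total multiplier = 1 + 0.63 = 1.63
Expected damage = 400 * 1.63 = 652.00

652.00 damage


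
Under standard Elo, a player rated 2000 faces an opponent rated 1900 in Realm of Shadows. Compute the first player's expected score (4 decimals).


Elo expected score: Ea = 1/(1 + 10^((Rb-Ra)/400))
Rb - Ra = 1900 - 2000 = -100
(Rb-Ra)/400 = -100/400 = -0.25
10^-0.25 = 0.562341
Ea = 1/(1 + 0.562341) = 1/1.562341 = 0.6401

0.6401


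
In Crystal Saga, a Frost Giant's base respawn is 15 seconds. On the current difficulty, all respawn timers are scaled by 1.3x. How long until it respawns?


Respawn time = base * multiplier
= 15 * 1.3
= 19.5 seconds

19.5 seconds


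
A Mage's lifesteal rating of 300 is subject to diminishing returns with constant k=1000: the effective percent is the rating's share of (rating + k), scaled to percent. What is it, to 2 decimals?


effective% = rating / (rating + k) * 100
= 300 / (300 + 1000) * 100
= 300 / 1300 * 100
= 0.230769 * 100
= 23.08%

23.08%


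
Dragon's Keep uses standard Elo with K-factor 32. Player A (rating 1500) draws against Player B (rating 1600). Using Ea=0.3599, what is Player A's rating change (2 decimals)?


Elo update: delta = K * (S - Ea), where S = 0.5 (draws)
S - Ea = 0.5 - 0.3599 = 0.1401
Rating change = 32 * 0.1401
= 4.48

4.48 rating points


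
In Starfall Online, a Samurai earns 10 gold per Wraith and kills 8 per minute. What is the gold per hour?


Gold per minute = 10 * 8 = 80
Gold per hour = 80 * 60 = 4800

4800 gold/hour


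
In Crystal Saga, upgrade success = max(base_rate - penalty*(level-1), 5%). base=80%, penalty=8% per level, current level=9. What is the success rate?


raw_rate = 80 - 8 * (9 - 1)
= 80 - 8 * 8
= 80 - 64
= 16
Apply floor: max(16, 5) = 16%

16%


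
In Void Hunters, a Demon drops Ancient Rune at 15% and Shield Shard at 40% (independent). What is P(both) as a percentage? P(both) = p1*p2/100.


For independent events, P(both) = P(A) * P(B)
= 15% * 40%
= 600 / 100 %
= 6.0%

6.0%


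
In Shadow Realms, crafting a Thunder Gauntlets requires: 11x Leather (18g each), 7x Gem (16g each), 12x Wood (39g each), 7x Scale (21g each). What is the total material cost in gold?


Cost breakdown:
  Leather: 11 * 18 = 198
  Gem: 7 * 16 = 112
  Wood: 12 * 39 = 468
  Scale: 7 * 21 = 147
Total = 198 + 112 + 468 + 147 = 925

925 gold


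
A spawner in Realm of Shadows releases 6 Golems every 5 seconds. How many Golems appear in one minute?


Spawns per minute = count * (60 / interval)
= 6 * (60 / 5)
= 6 * 12.0
= 72.0

72.0 per minute


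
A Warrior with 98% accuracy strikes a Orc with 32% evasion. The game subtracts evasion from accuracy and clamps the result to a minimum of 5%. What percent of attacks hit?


accuracy - evasion = 98 - 32 = 66
Apply floor: max(66, 5) = 66
Hit chance = 66%

66%


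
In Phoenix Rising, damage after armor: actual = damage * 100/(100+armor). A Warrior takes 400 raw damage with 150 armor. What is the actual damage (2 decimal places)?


actual = 400 * 100 / (100 + 150)
= 400 * 100 / 250
= 40000 / 250
= 160.00

160.00 damage


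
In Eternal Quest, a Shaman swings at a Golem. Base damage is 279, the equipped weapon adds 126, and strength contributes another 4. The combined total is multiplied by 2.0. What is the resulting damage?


Sum base + weapon + str = 279 + 126 + 4 = 409
Multiply by 2.0:
409 * 2.0 = 818.0

818.0 damage


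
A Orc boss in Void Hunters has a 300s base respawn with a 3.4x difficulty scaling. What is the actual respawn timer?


Respawn time = base * multiplier
= 300 * 3.4
= 1020.0 seconds

1020.0 seconds


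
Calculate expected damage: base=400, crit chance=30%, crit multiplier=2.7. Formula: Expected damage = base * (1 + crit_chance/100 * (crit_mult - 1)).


E[dmg] = base * (1 + crit_chance * (crit_mult - 1))
cc as decimal = 30/100 = 0.3
cm - 1 = 2.7 - 1 = 1.7
Bonus factor = 0.3 * 1.7 = 0.51
Total multiplier = 1 + 0.51 = 1.51
Expected damage = 400 * 1.51 = 604.00

604.00 damage


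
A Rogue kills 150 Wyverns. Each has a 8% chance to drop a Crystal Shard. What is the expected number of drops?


Expected drops = kills * (drop_rate / 100)
= 150 * (8 / 100)
= 150 * 0.08
= 12.0

12.0 drops


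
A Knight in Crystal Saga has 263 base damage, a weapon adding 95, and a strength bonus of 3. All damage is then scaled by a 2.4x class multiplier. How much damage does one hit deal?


Sum base + weapon + str = 263 + 95 + 3 = 361
Multiply by 2.4:
361 * 2.4 = 866.4

866.4 damage


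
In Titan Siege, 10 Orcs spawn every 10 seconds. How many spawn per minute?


Spawns per minute = count * (60 / interval)
= 10 * (60 / 10)
= 10 * 6.0
= 60.0

60.0 per minute


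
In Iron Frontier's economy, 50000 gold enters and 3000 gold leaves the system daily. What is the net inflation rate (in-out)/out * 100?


Net gold = 50000 - 3000 = 47000
Inflation rate = net / sunk * 100 = 47000 / 3000 * 100
= 15.666667 * 100
= 1566.67%

1566.67%


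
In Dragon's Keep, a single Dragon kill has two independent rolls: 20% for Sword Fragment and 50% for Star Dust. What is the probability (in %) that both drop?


For independent events, P(both) = P(A) * P(B)
= 20% * 50%
= 1000 / 100 %
= 10.0%

10.0%


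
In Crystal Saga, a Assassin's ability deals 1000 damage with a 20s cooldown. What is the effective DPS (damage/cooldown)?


DPS = damage / cooldown
= 1000 / 20
= 50.00

50.00 DPS


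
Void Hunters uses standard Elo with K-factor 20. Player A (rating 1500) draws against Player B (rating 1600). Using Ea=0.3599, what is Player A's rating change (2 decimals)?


Elo update: delta = K * (S - Ea), where S = 0.5 (draws)
S - Ea = 0.5 - 0.3599 = 0.1401
Rating change = 20 * 0.1401
= 2.80

2.80 rating points


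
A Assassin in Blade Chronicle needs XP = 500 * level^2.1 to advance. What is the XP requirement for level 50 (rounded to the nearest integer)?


XP = 500 * level^2.1
Substitute level = 50:
XP = 500 * 50^2.1
= 500 * 3696.8941
= 1848447

1848447 XP


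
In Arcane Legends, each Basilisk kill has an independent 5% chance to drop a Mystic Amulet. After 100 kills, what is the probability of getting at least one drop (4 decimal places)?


P(at least one) = 1 - P(none) = 1 - (1-p)^n
p = 5/100 = 0.05
1 - p = 0.95
(1 - p)^100 = 0.95^100 = 0.005921
P(at least one) = 1 - 0.005921 = 0.9941

0.9941


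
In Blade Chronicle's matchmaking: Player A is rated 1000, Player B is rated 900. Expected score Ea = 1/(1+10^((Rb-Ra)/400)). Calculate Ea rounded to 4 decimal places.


Elo expected score: Ea = 1/(1 + 10^((Rb-Ra)/400))
Rb - Ra = 900 - 1000 = -100
(Rb-Ra)/400 = -100/400 = -0.25
10^-0.25 = 0.562341
Ea = 1/(1 + 0.562341) = 1/1.562341 = 0.6401

0.6401


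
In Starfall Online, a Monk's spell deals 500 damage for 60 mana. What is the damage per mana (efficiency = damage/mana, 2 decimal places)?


Efficiency = damage / mana
= 500 / 60
= 8.33

8.33 dmg/mana


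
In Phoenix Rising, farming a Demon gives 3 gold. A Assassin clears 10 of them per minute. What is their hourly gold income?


Gold per minute = 3 * 10 = 30
Gold per hour = 30 * 60 = 1800

1800 gold/hour


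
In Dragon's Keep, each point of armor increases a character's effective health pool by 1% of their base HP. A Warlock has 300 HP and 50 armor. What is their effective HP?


EHP = 300 * (1 + 50/100)
= 300 * (1 + 0.5)
= 300 * 1.5
= 450.0

450.0 EHP


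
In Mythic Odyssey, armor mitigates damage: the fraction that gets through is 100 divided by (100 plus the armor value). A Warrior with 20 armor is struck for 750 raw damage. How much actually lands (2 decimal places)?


actual = 750 * 100 / (100 + 20)
= 750 * 100 / 120
= 75000 / 120
= 625.00

625.00 damage


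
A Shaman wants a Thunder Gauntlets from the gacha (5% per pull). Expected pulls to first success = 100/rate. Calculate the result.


Expected pulls for a geometric distribution = 1/p = 100 / rate%
= 100 / 5
= 20.0

20.0 pulls


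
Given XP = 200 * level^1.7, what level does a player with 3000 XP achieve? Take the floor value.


XP = 200 * level^1.7, so level = (XP / 200)^(1/1.7)
= (3000 / 200)^(1/1.7)
= 15.0^0.5882
= 4.9183
Floor: level = 4

level 4


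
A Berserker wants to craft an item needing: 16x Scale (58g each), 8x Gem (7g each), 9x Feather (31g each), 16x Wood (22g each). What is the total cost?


Cost breakdown:
  Scale: 16 * 58 = 928
  Gem: 8 * 7 = 56
  Feather: 9 * 31 = 279
  Wood: 16 * 22 = 352
Total = 928 + 56 + 279 + 352 = 1615

1615 gold


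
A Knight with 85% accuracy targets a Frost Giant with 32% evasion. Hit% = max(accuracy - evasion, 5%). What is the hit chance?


accuracy - evasion = 85 - 32 = 53
Apply floor: max(53, 5) = 53
Hit chance = 53%

53%


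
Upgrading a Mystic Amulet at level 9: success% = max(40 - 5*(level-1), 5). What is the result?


raw_rate = 40 - 5 * (9 - 1)
= 40 - 5 * 8
= 40 - 40
= 0
Apply floor: max(0, 5) = 5%

5%


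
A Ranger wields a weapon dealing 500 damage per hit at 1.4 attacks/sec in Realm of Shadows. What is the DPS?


DPS = damage * attack_speed
= 500 * 1.4
= 700.0

700.0 DPS


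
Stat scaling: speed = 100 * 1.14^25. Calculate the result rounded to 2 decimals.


value = base * growth^level
= 100 * 1.14^25
= 100 * 26.461916
= 2646.19

2646.19 speed


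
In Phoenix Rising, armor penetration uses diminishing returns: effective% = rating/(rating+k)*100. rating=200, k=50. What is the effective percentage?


effective% = rating / (rating + k) * 100
= 200 / (200 + 50) * 100
= 200 / 250 * 100
= 0.8 * 100
= 80.00%

80.00%


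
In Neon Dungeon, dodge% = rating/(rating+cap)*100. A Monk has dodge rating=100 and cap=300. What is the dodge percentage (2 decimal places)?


dodge% = 100 / (100 + 300) * 100
= 100 / 400 * 100
= 0.25 * 100
= 25.00%

25.00%


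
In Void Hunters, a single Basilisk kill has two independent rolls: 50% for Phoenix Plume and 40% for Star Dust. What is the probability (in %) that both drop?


For independent events, P(both) = P(A) * P(B)
= 50% * 40%
= 2000 / 100 %
= 20.0%

20.0%


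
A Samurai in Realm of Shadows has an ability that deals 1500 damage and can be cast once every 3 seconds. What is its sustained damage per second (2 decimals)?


DPS = damage / cooldown
= 1500 / 3
= 500.00

500.00 DPS


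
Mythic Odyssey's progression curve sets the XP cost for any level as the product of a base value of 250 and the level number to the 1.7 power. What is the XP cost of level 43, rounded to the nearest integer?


XP = 250 * level^1.7
Substitute level = 43:
XP = 250 * 43^1.7
= 250 * 598.2688
= 149567

149567 XP


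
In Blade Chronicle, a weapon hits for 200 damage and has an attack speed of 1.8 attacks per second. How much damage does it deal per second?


DPS = damage * attack_speed
= 200 * 1.8
= 360.0

360.0 DPS


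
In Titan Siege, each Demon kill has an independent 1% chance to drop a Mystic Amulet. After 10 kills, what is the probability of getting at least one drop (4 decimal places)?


P(at least one) = 1 - P(none) = 1 - (1-p)^n
p = 1/100 = 0.01
1 - p = 0.99
(1 - p)^10 = 0.99^10 = 0.904382
P(at least one) = 1 - 0.904382 = 0.0956

0.0956


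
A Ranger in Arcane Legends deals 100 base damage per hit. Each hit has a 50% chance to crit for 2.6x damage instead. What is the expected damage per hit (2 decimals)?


E[dmg] = base * (1 + crit_chance * (crit_mult - 1))
cc as decimal = 50/100 = 0.5
cm - 1 = 2.6 - 1 = 1.6
Bonus factor = 0.5 * 1.6 = 0.8
Total multiplier = 1 + 0.8 = 1.8
Expected damage = 100 * 1.8 = 180.00

180.00 damage


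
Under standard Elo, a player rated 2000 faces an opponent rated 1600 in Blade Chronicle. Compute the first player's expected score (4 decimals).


Elo expected score: Ea = 1/(1 + 10^((Rb-Ra)/400))
Rb - Ra = 1600 - 2000 = -400
(Rb-Ra)/400 = -400/400 = -1.0
10^-1.0 = 0.1
Ea = 1/(1 + 0.1) = 1/1.1 = 0.9091

0.9091


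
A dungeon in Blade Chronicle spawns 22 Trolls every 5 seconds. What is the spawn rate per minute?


Spawns per minute = count * (60 / interval)
= 22 * (60 / 5)
= 22 * 12.0
= 264.0

264.0 per minute


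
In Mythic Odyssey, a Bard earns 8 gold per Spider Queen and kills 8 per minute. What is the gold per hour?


Gold per minute = 8 * 8 = 64
Gold per hour = 64 * 60 = 3840

3840 gold/hour


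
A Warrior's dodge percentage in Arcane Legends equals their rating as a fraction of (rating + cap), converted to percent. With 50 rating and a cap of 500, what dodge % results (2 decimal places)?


dodge% = 50 / (50 + 500) * 100
= 50 / 550 * 100
= 0.090909 * 100
= 9.09%

9.09%


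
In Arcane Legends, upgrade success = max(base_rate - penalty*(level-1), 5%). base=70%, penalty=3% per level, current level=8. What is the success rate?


raw_rate = 70 - 3 * (8 - 1)
= 70 - 3 * 7
= 70 - 21
= 49
Apply floor: max(49, 5) = 49%

49%


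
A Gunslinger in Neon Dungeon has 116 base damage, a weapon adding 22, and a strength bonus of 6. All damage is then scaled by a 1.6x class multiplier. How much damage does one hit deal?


Sum base + weapon + str = 116 + 22 + 6 = 144
Multiply by 1.6:
144 * 1.6 = 230.4

230.4 damage


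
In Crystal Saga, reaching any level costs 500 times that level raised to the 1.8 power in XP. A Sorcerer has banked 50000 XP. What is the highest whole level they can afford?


XP = 500 * level^1.8, so level = (XP / 500)^(1/1.8)
= (50000 / 500)^(1/1.8)
= 100.0^0.5556
= 12.9155
Floor: level = 12

level 12


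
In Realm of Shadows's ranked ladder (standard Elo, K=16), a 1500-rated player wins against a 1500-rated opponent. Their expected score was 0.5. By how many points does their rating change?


Elo update: delta = K * (S - Ea), where S = 1 (wins)
S - Ea = 1 - 0.5 = 0.5
Rating change = 16 * 0.5
= 8.00

8.00 rating points


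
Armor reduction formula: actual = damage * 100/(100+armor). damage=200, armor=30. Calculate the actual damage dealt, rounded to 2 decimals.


actual = 200 * 100 / (100 + 30)
= 200 * 100 / 130
= 20000 / 130
= 153.85

153.85 damage


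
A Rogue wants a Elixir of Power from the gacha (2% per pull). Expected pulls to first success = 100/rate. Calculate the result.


Expected pulls for a geometric distribution = 1/p = 100 / rate%
= 100 / 2
= 50.0

50.0 pulls


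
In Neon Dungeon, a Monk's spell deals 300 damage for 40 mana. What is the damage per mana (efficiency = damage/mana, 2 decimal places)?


Efficiency = damage / mana
= 300 / 40
= 7.50

7.50 dmg/mana


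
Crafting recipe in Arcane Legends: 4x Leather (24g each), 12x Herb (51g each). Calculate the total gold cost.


Cost breakdown:
  Leather: 4 * 24 = 96
  Herb: 12 * 51 = 612
Total = 96 + 612 = 708

708 gold


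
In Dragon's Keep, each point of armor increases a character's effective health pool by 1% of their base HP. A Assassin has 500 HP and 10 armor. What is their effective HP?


EHP = 500 * (1 + 10/100)
= 500 * (1 + 0.1)
= 500 * 1.1
= 550.0

550.0 EHP


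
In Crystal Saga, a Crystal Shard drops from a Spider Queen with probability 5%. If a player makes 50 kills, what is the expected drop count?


Expected drops = kills * (drop_rate / 100)
= 50 * (5 / 100)
= 50 * 0.05
= 2.5

2.5 drops


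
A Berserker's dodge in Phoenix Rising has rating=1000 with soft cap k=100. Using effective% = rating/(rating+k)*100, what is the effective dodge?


effective% = rating / (rating + k) * 100
= 1000 / (1000 + 100) * 100
= 1000 / 1100 * 100
= 0.909091 * 100
= 90.91%

90.91%


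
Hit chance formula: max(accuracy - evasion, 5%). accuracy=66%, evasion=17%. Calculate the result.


accuracy - evasion = 66 - 17 = 49
Apply floor: max(49, 5) = 49
Hit chance = 49%

49%


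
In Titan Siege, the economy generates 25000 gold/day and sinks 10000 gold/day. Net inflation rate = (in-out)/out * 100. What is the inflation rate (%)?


Net gold = 25000 - 10000 = 15000
Inflation rate = net / sunk * 100 = 15000 / 10000 * 100
= 1.5 * 100
= 150.00%

150.00%


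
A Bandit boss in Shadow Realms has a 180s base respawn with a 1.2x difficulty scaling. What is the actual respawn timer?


Respawn time = base * multiplier
= 180 * 1.2
= 216.0 seconds

216.0 seconds


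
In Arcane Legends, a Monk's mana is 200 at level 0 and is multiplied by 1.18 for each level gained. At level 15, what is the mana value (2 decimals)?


value = base * growth^level
= 200 * 1.18^15
= 200 * 11.973748
= 2394.75

2394.75 mana


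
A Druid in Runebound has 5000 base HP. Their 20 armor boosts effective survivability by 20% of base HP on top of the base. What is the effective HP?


EHP = 5000 * (1 + 20/100)
= 5000 * (1 + 0.2)
= 5000 * 1.2
= 6000.0

6000.0 EHP


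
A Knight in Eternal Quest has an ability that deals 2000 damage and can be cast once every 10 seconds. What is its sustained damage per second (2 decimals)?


DPS = damage / cooldown
= 2000 / 10
= 200.00

200.00 DPS


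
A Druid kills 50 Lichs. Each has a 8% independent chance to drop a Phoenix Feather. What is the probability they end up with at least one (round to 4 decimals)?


P(at least one) = 1 - P(none) = 1 - (1-p)^n
p = 8/100 = 0.08
1 - p = 0.92
(1 - p)^50 = 0.92^50 = 0.015466
P(at least one) = 1 - 0.015466 = 0.9845

0.9845


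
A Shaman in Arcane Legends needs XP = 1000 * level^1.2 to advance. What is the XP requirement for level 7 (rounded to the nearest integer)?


XP = 1000 * level^1.2
Substitute level = 7:
XP = 1000 * 7^1.2
= 1000 * 10.3304
= 10330

10330 XP


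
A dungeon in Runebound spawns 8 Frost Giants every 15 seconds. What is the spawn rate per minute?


Spawns per minute = count * (60 / interval)
= 8 * (60 / 15)
= 8 * 4.0
= 32.0

32.0 per minute


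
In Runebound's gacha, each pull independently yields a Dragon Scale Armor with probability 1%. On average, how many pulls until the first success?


Expected pulls for a geometric distribution = 1/p = 100 / rate%
= 100 / 1
= 100.0

100.0 pulls


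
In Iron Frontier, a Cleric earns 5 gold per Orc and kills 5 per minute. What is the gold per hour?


Gold per minute = 5 * 5 = 25
Gold per hour = 25 * 60 = 1500

1500 gold/hour


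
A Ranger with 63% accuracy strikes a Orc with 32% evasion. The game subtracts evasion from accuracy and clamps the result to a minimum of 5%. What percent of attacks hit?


accuracy - evasion = 63 - 32 = 31
Apply floor: max(31, 5) = 31
Hit chance = 31%

31%


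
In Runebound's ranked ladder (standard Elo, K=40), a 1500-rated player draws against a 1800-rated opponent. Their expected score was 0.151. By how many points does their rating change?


Elo update: delta = K * (S - Ea), where S = 0.5 (draws)
S - Ea = 0.5 - 0.151 = 0.349
Rating change = 40 * 0.349
= 13.96

13.96 rating points


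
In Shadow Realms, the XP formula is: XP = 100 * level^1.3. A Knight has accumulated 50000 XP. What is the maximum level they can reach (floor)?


XP = 100 * level^1.3, so level = (XP / 100)^(1/1.3)
= (50000 / 100)^(1/1.3)
= 500.0^0.7692
= 119.1601
Floor: level = 119

level 119


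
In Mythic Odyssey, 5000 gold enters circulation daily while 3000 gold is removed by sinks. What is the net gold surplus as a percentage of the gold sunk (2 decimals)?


Net gold = 5000 - 3000 = 2000
Inflation rate = net / sunk * 100 = 2000 / 3000 * 100
= 0.666667 * 100
= 66.67%

66.67%


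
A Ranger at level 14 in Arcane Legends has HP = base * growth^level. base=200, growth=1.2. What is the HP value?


value = base * growth^level
= 200 * 1.2^14
= 200 * 12.839185
= 2567.84

2567.84 HP


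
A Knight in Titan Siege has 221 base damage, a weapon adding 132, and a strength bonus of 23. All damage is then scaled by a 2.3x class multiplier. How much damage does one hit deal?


Sum base + weapon + str = 221 + 132 + 23 = 376
Multiply by 2.3:
376 * 2.3 = 864.8

864.8 damage


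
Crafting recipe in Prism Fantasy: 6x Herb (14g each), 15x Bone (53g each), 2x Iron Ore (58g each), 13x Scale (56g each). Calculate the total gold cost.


Cost breakdown:
  Herb: 6 * 14 = 84
  Bone: 15 * 53 = 795
  Iron Ore: 2 * 58 = 116
  Scale: 13 * 56 = 728
Total = 84 + 795 + 116 + 728 = 1723

1723 gold


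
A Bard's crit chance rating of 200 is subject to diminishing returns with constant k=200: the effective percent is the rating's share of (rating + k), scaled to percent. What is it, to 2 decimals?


effective% = rating / (rating + k) * 100
= 200 / (200 + 200) * 100
= 200 / 400 * 100
= 0.5 * 100
= 50.00%

50.00%


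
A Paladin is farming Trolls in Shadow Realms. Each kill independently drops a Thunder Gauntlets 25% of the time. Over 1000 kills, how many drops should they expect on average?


Expected drops = kills * (drop_rate / 100)
= 1000 * (25 / 100)
= 1000 * 0.25
= 250.0

250.0 drops


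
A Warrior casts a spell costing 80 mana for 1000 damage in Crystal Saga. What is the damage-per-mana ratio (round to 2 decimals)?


Efficiency = damage / mana
= 1000 / 80
= 12.50

12.50 dmg/mana


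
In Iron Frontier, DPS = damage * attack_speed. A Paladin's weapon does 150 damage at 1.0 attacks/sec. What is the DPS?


DPS = damage * attack_speed
= 150 * 1.0
= 150.0

150.0 DPS


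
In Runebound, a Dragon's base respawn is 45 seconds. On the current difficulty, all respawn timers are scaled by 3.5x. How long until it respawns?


Respawn time = base * multiplier
= 45 * 3.5
= 157.5 seconds

157.5 seconds


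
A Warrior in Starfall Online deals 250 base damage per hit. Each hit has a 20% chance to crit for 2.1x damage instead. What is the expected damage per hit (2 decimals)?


E[dmg] = base * (1 + crit_chance * (crit_mult - 1))
cc as decimal = 20/100 = 0.2
cm - 1 = 2.1 - 1 = 1.1
Bonus factor = 0.2 * 1.1 = 0.22
Total multiplier = 1 + 0.22 = 1.22
Expected damage = 250 * 1.22 = 305.00

305.00 damage


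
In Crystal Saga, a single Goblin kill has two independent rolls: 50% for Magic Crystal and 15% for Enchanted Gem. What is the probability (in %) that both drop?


For independent events, P(both) = P(A) * P(B)
= 50% * 15%
= 750 / 100 %
= 7.5%

7.5%


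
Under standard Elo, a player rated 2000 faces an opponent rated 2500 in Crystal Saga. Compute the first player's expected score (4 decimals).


Elo expected score: Ea = 1/(1 + 10^((Rb-Ra)/400))
Rb - Ra = 2500 - 2000 = 500
(Rb-Ra)/400 = 500/400 = 1.25
10^1.25 = 17.782794
Ea = 1/(1 + 17.782794) = 1/18.782794 = 0.0532

0.0532


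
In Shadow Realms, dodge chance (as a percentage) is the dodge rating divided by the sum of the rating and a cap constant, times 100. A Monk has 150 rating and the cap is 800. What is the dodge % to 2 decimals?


dodge% = 150 / (150 + 800) * 100
= 150 / 950 * 100
= 0.157895 * 100
= 15.79%

15.79%


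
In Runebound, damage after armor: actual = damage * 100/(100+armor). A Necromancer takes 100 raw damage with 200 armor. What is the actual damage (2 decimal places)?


actual = 100 * 100 / (100 + 200)
= 100 * 100 / 300
= 10000 / 300
= 33.33

33.33 damage


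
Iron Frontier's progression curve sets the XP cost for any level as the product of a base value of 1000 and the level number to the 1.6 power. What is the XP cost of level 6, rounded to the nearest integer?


XP = 1000 * level^1.6
Substitute level = 6:
XP = 1000 * 6^1.6
= 1000 * 17.5809
= 17581

17581 XP


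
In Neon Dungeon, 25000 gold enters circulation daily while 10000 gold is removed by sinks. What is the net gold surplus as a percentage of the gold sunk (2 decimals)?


Net gold = 25000 - 10000 = 15000
Inflation rate = net / sunk * 100 = 15000 / 10000 * 100
= 1.5 * 100
= 150.00%

150.00%


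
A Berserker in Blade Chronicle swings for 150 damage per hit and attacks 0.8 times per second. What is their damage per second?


DPS = damage * attack_speed
= 150 * 0.8
= 120.0

120.0 DPS


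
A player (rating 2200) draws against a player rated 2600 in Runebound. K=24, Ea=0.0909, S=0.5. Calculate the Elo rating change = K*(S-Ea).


Elo update: delta = K * (S - Ea), where S = 0.5 (draws)
S - Ea = 0.5 - 0.0909 = 0.4091
Rating change = 24 * 0.4091
= 9.82

9.82 rating points


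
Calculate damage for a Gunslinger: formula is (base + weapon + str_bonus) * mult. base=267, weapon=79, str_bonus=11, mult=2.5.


Sum base + weapon + str = 267 + 79 + 11 = 357
Multiply by 2.5:
357 * 2.5 = 892.5

892.5 damage


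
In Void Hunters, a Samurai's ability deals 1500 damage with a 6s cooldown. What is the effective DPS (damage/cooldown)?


DPS = damage / cooldown
= 1500 / 6
= 250.00

250.00 DPS


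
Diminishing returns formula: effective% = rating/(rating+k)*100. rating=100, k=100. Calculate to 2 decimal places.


effective% = rating / (rating + k) * 100
= 100 / (100 + 100) * 100
= 100 / 200 * 100
= 0.5 * 100
= 50.00%

50.00%


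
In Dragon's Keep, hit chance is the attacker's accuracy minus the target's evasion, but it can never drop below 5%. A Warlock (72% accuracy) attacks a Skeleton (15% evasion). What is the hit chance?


accuracy - evasion = 72 - 15 = 57
Apply floor: max(57, 5) = 57
Hit chance = 57%

57%


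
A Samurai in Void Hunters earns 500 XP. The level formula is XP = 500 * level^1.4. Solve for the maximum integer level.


XP = 500 * level^1.4, so level = (XP / 500)^(1/1.4)
= (500 / 500)^(1/1.4)
= 1.0^0.7143
= 1.0
Floor: level = 1

level 1


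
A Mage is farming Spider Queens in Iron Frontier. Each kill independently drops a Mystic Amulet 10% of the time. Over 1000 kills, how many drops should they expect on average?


Expected drops = kills * (drop_rate / 100)
= 1000 * (10 / 100)
= 1000 * 0.1
= 100.0

100.0 drops


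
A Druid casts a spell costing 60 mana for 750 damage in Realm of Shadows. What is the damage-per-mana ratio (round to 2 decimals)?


Efficiency = damage / mana
= 750 / 60
= 12.50

12.50 dmg/mana


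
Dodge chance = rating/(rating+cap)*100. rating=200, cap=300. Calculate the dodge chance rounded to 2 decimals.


dodge% = 200 / (200 + 300) * 100
= 200 / 500 * 100
= 0.4 * 100
= 40.00%

40.00%


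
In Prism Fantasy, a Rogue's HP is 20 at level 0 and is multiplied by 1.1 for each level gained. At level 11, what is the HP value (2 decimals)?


value = base * growth^level
= 20 * 1.1^11
= 20 * 2.853117
= 57.06

57.06 HP


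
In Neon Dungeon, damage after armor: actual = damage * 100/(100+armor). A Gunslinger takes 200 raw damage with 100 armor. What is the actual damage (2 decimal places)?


actual = 200 * 100 / (100 + 100)
= 200 * 100 / 200
= 20000 / 200
= 100.00

100.00 damage


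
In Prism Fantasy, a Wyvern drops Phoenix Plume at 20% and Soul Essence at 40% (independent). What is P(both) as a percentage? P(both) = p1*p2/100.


For independent events, P(both) = P(A) * P(B)
= 20% * 40%
= 800 / 100 %
= 8.0%

8.0%


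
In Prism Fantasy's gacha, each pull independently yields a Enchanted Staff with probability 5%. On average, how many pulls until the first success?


Expected pulls for a geometric distribution = 1/p = 100 / rate%
= 100 / 5
= 20.0

20.0 pulls


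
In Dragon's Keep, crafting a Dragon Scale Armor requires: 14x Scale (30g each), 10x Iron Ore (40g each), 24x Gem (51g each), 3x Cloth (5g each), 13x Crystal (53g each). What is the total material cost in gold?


Cost breakdown:
  Scale: 14 * 30 = 420
  Iron Ore: 10 * 40 = 400
  Gem: 24 * 51 = 1224
  Cloth: 3 * 5 = 15
  Crystal: 13 * 53 = 689
Total = 420 + 400 + 1224 + 15 + 689 = 2748

2748 gold


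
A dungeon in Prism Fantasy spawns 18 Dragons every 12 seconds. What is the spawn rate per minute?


Spawns per minute = count * (60 / interval)
= 18 * (60 / 12)
= 18 * 5.0
= 90.0

90.0 per minute


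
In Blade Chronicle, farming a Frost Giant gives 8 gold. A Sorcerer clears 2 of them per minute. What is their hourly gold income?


Gold per minute = 8 * 2 = 16
Gold per hour = 16 * 60 = 960

960 gold/hour


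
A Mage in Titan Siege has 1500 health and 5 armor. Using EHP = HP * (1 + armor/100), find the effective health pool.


EHP = 1500 * (1 + 5/100)
= 1500 * (1 + 0.05)
= 1500 * 1.05
= 1575.0

1575.0 EHP


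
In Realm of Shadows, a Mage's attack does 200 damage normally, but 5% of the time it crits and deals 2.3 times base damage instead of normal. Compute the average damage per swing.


E[dmg] = base * (1 + crit_chance * (crit_mult - 1))
cc as decimal = 5/100 = 0.05
cm - 1 = 2.3 - 1 = 1.3
Bonus factor = 0.05 * 1.3 = 0.065
Total multiplier = 1 + 0.065 = 1.065
Expected damage = 200 * 1.065 = 213.00

213.00 damage


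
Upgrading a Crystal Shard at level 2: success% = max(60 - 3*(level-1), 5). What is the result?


raw_rate = 60 - 3 * (2 - 1)
= 60 - 3 * 1
= 60 - 3
= 57
Apply floor: max(57, 5) = 57%

57%


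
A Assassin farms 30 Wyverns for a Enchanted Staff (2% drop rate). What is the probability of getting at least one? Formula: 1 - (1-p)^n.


P(at least one) = 1 - P(none) = 1 - (1-p)^n
p = 2/100 = 0.02
1 - p = 0.98
(1 - p)^30 = 0.98^30 = 0.545484
P(at least one) = 1 - 0.545484 = 0.4545

0.4545


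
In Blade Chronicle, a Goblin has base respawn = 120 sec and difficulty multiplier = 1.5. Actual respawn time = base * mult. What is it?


Respawn time = base * multiplier
= 120 * 1.5
= 180.0 seconds

180.0 seconds


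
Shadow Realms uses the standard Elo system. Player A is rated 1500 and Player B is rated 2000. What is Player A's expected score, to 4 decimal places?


Elo expected score: Ea = 1/(1 + 10^((Rb-Ra)/400))
Rb - Ra = 2000 - 1500 = 500
(Rb-Ra)/400 = 500/400 = 1.25
10^1.25 = 17.782794
Ea = 1/(1 + 17.782794) = 1/18.782794 = 0.0532

0.0532


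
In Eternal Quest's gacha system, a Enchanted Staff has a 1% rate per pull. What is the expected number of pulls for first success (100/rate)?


Expected pulls for a geometric distribution = 1/p = 100 / rate%
= 100 / 1
= 100.0

100.0 pulls


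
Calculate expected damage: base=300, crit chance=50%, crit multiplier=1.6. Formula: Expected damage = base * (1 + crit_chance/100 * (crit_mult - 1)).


E[dmg] = base * (1 + crit_chance * (crit_mult - 1))
cc as decimal = 50/100 = 0.5
cm - 1 = 1.6 - 1 = 0.6
Bonus factor = 0.5 * 0.6 = 0.3
Total multiplier = 1 + 0.3 = 1.3
Expected damage = 300 * 1.3 = 390.00

390.00 damage


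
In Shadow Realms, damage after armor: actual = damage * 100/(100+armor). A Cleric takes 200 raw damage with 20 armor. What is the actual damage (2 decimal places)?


actual = 200 * 100 / (100 + 20)
= 200 * 100 / 120
= 20000 / 120
= 166.67

166.67 damage


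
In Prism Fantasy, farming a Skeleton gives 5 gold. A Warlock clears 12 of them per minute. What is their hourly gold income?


Gold per minute = 5 * 12 = 60
Gold per hour = 60 * 60 = 3600

3600 gold/hour


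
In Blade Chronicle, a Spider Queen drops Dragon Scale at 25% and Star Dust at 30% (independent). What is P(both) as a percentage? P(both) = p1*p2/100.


For independent events, P(both) = P(A) * P(B)
= 25% * 30%
= 750 / 100 %
= 7.5%

7.5%


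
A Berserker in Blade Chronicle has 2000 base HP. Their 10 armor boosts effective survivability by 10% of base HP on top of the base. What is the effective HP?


EHP = 2000 * (1 + 10/100)
= 2000 * (1 + 0.1)
= 2000 * 1.1
= 2200.0

2200.0 EHP


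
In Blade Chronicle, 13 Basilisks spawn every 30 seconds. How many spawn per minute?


Spawns per minute = count * (60 / interval)
= 13 * (60 / 30)
= 13 * 2.0
= 26.0

26.0 per minute


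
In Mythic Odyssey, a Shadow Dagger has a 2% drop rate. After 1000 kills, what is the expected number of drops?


Expected drops = kills * (drop_rate / 100)
= 1000 * (2 / 100)
= 1000 * 0.02
= 20.0

20.0 drops


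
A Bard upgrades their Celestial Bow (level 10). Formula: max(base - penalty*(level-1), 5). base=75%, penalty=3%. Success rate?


raw_rate = 75 - 3 * (10 - 1)
= 75 - 3 * 9
= 75 - 27
= 48
Apply floor: max(48, 5) = 48%

48%


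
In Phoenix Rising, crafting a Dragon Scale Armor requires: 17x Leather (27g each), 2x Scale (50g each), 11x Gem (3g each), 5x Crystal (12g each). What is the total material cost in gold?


Cost breakdown:
  Leather: 17 * 27 = 459
  Scale: 2 * 50 = 100
  Gem: 11 * 3 = 33
  Crystal: 5 * 12 = 60
Total = 459 + 100 + 33 + 60 = 652

652 gold


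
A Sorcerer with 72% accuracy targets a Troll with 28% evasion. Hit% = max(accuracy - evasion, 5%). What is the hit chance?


accuracy - evasion = 72 - 28 = 44
Apply floor: max(44, 5) = 44
Hit chance = 44%

44%


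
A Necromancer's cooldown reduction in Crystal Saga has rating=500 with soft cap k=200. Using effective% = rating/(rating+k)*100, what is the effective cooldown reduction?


effective% = rating / (rating + k) * 100
= 500 / (500 + 200) * 100
= 500 / 700 * 100
= 0.714286 * 100
= 71.43%

71.43%


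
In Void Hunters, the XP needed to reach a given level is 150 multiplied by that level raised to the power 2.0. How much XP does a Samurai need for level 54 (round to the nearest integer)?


XP = 150 * level^2.0
Substitute level = 54:
XP = 150 * 54^2.0
= 150 * 2916.0
= 437400

437400 XP


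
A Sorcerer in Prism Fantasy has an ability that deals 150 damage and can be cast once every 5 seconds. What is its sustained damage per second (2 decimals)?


DPS = damage / cooldown
= 150 / 5
= 30.00

30.00 DPS


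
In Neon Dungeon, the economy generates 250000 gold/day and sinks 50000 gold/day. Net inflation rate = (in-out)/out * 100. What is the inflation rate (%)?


Net gold = 250000 - 50000 = 200000
Inflation rate = net / sunk * 100 = 200000 / 50000 * 100
= 4.0 * 100
= 400.00%

400.00%
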